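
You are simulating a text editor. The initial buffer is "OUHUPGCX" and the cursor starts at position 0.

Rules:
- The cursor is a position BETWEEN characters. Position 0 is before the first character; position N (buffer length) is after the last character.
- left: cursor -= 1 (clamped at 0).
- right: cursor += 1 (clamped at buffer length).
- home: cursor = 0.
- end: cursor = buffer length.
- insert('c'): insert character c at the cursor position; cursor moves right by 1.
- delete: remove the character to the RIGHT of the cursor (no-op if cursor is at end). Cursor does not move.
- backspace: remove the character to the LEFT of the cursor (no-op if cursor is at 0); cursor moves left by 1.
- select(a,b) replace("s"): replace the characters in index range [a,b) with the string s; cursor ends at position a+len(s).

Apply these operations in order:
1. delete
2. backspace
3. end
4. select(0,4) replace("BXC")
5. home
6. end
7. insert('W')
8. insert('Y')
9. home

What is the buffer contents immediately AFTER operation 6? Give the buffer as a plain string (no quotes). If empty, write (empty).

Answer: BXCGCX

Derivation:
After op 1 (delete): buf='UHUPGCX' cursor=0
After op 2 (backspace): buf='UHUPGCX' cursor=0
After op 3 (end): buf='UHUPGCX' cursor=7
After op 4 (select(0,4) replace("BXC")): buf='BXCGCX' cursor=3
After op 5 (home): buf='BXCGCX' cursor=0
After op 6 (end): buf='BXCGCX' cursor=6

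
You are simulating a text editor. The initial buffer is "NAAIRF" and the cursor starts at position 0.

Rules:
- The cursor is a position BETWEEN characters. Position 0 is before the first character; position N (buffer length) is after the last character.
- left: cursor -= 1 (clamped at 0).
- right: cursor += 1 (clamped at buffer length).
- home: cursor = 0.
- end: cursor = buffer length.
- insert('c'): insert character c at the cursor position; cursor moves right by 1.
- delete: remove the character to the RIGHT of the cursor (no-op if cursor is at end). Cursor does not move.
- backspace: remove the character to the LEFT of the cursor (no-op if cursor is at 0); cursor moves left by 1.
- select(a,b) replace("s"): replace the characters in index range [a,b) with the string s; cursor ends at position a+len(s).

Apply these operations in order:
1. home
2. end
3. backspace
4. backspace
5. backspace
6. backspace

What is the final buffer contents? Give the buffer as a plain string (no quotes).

Answer: NA

Derivation:
After op 1 (home): buf='NAAIRF' cursor=0
After op 2 (end): buf='NAAIRF' cursor=6
After op 3 (backspace): buf='NAAIR' cursor=5
After op 4 (backspace): buf='NAAI' cursor=4
After op 5 (backspace): buf='NAA' cursor=3
After op 6 (backspace): buf='NA' cursor=2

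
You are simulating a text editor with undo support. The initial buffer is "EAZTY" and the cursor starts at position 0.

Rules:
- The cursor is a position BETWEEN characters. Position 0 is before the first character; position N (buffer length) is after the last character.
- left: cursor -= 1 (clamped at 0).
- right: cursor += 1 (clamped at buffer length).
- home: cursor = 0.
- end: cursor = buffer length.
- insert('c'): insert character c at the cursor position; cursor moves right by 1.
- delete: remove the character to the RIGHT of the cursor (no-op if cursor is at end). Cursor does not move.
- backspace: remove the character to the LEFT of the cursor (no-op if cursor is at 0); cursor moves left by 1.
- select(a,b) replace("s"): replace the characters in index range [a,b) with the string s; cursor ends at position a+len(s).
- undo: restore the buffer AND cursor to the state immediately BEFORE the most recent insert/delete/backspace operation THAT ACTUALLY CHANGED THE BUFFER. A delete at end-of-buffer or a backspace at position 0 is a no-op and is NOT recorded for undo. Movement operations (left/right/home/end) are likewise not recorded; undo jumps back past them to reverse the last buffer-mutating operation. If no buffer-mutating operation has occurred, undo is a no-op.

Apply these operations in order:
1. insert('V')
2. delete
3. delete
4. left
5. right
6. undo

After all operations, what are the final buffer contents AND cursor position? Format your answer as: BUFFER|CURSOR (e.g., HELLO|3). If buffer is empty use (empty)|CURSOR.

Answer: VAZTY|1

Derivation:
After op 1 (insert('V')): buf='VEAZTY' cursor=1
After op 2 (delete): buf='VAZTY' cursor=1
After op 3 (delete): buf='VZTY' cursor=1
After op 4 (left): buf='VZTY' cursor=0
After op 5 (right): buf='VZTY' cursor=1
After op 6 (undo): buf='VAZTY' cursor=1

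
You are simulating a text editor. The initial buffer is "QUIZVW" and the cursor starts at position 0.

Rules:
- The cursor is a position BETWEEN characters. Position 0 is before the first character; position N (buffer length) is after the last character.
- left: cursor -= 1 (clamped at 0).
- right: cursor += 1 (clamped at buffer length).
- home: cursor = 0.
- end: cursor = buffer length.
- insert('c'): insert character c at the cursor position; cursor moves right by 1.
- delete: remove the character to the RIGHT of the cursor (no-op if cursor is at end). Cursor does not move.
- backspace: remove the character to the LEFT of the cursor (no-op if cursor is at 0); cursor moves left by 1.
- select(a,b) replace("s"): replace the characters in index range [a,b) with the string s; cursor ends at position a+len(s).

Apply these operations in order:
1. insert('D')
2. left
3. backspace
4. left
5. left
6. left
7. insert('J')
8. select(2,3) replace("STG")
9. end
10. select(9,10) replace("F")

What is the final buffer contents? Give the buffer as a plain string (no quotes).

After op 1 (insert('D')): buf='DQUIZVW' cursor=1
After op 2 (left): buf='DQUIZVW' cursor=0
After op 3 (backspace): buf='DQUIZVW' cursor=0
After op 4 (left): buf='DQUIZVW' cursor=0
After op 5 (left): buf='DQUIZVW' cursor=0
After op 6 (left): buf='DQUIZVW' cursor=0
After op 7 (insert('J')): buf='JDQUIZVW' cursor=1
After op 8 (select(2,3) replace("STG")): buf='JDSTGUIZVW' cursor=5
After op 9 (end): buf='JDSTGUIZVW' cursor=10
After op 10 (select(9,10) replace("F")): buf='JDSTGUIZVF' cursor=10

Answer: JDSTGUIZVF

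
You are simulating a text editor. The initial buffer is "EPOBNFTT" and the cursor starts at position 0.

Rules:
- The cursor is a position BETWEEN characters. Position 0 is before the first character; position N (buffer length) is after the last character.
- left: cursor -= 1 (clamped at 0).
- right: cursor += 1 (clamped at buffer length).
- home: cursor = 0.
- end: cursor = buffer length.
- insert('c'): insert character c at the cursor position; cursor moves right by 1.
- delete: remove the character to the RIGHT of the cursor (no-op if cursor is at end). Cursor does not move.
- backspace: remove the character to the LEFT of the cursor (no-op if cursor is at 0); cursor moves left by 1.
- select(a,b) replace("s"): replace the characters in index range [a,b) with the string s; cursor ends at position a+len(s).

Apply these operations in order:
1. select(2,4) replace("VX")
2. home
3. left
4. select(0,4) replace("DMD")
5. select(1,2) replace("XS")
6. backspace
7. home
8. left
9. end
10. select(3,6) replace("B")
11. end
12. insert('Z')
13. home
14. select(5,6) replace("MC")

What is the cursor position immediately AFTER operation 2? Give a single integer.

After op 1 (select(2,4) replace("VX")): buf='EPVXNFTT' cursor=4
After op 2 (home): buf='EPVXNFTT' cursor=0

Answer: 0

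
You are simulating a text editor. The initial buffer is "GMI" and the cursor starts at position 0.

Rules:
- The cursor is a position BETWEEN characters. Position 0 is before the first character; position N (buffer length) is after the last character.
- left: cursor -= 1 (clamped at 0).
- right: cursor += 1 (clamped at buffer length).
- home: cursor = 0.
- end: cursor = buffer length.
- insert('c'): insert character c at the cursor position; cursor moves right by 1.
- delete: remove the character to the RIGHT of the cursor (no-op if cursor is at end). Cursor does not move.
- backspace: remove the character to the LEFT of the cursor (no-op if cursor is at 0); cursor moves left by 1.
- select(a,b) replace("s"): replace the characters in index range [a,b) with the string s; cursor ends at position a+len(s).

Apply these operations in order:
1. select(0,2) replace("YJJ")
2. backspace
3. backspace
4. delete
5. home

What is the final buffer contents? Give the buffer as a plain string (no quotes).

After op 1 (select(0,2) replace("YJJ")): buf='YJJI' cursor=3
After op 2 (backspace): buf='YJI' cursor=2
After op 3 (backspace): buf='YI' cursor=1
After op 4 (delete): buf='Y' cursor=1
After op 5 (home): buf='Y' cursor=0

Answer: Y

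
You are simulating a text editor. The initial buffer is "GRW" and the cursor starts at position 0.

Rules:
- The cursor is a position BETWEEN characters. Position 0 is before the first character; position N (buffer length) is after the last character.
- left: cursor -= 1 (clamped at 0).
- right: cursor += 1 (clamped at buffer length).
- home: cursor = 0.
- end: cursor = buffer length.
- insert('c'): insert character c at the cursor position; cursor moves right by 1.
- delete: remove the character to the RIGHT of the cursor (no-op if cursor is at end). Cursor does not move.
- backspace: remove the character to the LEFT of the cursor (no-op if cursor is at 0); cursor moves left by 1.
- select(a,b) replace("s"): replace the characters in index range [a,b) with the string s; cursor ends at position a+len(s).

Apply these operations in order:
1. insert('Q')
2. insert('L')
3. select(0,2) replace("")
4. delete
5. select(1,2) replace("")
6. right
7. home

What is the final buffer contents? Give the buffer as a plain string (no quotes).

Answer: R

Derivation:
After op 1 (insert('Q')): buf='QGRW' cursor=1
After op 2 (insert('L')): buf='QLGRW' cursor=2
After op 3 (select(0,2) replace("")): buf='GRW' cursor=0
After op 4 (delete): buf='RW' cursor=0
After op 5 (select(1,2) replace("")): buf='R' cursor=1
After op 6 (right): buf='R' cursor=1
After op 7 (home): buf='R' cursor=0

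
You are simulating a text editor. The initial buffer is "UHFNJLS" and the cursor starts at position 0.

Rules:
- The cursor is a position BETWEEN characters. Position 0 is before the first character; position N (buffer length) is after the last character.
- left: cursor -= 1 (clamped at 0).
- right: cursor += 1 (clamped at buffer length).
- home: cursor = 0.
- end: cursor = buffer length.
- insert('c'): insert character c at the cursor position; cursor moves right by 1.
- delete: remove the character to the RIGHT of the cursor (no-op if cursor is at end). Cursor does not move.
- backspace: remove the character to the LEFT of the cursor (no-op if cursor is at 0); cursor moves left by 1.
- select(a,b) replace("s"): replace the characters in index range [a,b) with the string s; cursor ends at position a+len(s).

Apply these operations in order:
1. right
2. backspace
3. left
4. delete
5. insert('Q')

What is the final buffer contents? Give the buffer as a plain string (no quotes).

Answer: QFNJLS

Derivation:
After op 1 (right): buf='UHFNJLS' cursor=1
After op 2 (backspace): buf='HFNJLS' cursor=0
After op 3 (left): buf='HFNJLS' cursor=0
After op 4 (delete): buf='FNJLS' cursor=0
After op 5 (insert('Q')): buf='QFNJLS' cursor=1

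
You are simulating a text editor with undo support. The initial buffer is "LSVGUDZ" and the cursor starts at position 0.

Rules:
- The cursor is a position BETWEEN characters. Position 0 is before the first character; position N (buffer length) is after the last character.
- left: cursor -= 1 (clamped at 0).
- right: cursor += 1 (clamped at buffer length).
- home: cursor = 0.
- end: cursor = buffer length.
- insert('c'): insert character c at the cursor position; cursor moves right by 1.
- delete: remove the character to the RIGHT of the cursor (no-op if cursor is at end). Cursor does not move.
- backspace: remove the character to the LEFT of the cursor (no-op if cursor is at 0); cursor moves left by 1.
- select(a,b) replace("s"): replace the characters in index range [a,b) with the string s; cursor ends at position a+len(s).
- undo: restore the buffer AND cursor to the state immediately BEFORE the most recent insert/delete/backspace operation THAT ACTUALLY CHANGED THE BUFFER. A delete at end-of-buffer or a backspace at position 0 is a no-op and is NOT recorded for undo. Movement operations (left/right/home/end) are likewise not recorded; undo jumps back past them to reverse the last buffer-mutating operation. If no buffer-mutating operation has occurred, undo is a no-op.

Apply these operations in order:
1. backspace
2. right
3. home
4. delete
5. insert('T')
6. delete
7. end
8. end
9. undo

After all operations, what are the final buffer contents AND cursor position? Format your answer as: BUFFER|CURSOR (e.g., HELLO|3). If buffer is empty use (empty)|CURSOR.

After op 1 (backspace): buf='LSVGUDZ' cursor=0
After op 2 (right): buf='LSVGUDZ' cursor=1
After op 3 (home): buf='LSVGUDZ' cursor=0
After op 4 (delete): buf='SVGUDZ' cursor=0
After op 5 (insert('T')): buf='TSVGUDZ' cursor=1
After op 6 (delete): buf='TVGUDZ' cursor=1
After op 7 (end): buf='TVGUDZ' cursor=6
After op 8 (end): buf='TVGUDZ' cursor=6
After op 9 (undo): buf='TSVGUDZ' cursor=1

Answer: TSVGUDZ|1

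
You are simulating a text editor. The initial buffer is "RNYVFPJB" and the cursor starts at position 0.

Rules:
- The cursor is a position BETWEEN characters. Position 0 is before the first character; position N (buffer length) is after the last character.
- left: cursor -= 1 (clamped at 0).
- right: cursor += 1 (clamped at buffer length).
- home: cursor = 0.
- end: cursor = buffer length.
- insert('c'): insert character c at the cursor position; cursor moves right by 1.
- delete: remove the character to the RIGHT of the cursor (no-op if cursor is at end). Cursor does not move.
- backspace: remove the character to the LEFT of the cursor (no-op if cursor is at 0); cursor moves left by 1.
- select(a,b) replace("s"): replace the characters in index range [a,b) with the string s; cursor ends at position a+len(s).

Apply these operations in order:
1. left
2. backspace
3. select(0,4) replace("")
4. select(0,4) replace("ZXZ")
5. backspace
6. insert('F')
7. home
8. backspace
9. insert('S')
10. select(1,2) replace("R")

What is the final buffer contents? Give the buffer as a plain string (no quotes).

Answer: SRXF

Derivation:
After op 1 (left): buf='RNYVFPJB' cursor=0
After op 2 (backspace): buf='RNYVFPJB' cursor=0
After op 3 (select(0,4) replace("")): buf='FPJB' cursor=0
After op 4 (select(0,4) replace("ZXZ")): buf='ZXZ' cursor=3
After op 5 (backspace): buf='ZX' cursor=2
After op 6 (insert('F')): buf='ZXF' cursor=3
After op 7 (home): buf='ZXF' cursor=0
After op 8 (backspace): buf='ZXF' cursor=0
After op 9 (insert('S')): buf='SZXF' cursor=1
After op 10 (select(1,2) replace("R")): buf='SRXF' cursor=2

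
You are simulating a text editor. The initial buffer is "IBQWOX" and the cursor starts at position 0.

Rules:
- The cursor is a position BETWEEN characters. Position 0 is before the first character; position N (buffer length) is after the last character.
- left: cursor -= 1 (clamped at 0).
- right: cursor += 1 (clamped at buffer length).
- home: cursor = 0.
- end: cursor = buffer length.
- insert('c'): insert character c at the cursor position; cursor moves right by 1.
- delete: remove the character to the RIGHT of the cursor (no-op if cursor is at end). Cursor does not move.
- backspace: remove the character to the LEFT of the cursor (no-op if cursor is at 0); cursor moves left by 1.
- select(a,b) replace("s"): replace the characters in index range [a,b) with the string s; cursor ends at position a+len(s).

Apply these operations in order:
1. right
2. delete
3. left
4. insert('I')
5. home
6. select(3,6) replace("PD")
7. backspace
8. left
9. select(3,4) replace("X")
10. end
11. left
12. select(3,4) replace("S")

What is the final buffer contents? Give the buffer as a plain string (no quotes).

Answer: IIQS

Derivation:
After op 1 (right): buf='IBQWOX' cursor=1
After op 2 (delete): buf='IQWOX' cursor=1
After op 3 (left): buf='IQWOX' cursor=0
After op 4 (insert('I')): buf='IIQWOX' cursor=1
After op 5 (home): buf='IIQWOX' cursor=0
After op 6 (select(3,6) replace("PD")): buf='IIQPD' cursor=5
After op 7 (backspace): buf='IIQP' cursor=4
After op 8 (left): buf='IIQP' cursor=3
After op 9 (select(3,4) replace("X")): buf='IIQX' cursor=4
After op 10 (end): buf='IIQX' cursor=4
After op 11 (left): buf='IIQX' cursor=3
After op 12 (select(3,4) replace("S")): buf='IIQS' cursor=4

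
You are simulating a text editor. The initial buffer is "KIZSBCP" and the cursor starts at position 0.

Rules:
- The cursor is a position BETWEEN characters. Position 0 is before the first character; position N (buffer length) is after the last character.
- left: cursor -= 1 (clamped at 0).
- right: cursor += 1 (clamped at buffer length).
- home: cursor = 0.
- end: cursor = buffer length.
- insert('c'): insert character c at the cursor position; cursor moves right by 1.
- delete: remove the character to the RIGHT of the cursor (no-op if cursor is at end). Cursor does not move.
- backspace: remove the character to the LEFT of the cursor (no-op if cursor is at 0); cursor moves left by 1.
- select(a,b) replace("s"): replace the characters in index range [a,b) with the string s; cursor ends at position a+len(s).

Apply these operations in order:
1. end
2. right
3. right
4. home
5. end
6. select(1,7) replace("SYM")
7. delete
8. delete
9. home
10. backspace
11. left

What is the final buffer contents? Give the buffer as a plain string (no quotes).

Answer: KSYM

Derivation:
After op 1 (end): buf='KIZSBCP' cursor=7
After op 2 (right): buf='KIZSBCP' cursor=7
After op 3 (right): buf='KIZSBCP' cursor=7
After op 4 (home): buf='KIZSBCP' cursor=0
After op 5 (end): buf='KIZSBCP' cursor=7
After op 6 (select(1,7) replace("SYM")): buf='KSYM' cursor=4
After op 7 (delete): buf='KSYM' cursor=4
After op 8 (delete): buf='KSYM' cursor=4
After op 9 (home): buf='KSYM' cursor=0
After op 10 (backspace): buf='KSYM' cursor=0
After op 11 (left): buf='KSYM' cursor=0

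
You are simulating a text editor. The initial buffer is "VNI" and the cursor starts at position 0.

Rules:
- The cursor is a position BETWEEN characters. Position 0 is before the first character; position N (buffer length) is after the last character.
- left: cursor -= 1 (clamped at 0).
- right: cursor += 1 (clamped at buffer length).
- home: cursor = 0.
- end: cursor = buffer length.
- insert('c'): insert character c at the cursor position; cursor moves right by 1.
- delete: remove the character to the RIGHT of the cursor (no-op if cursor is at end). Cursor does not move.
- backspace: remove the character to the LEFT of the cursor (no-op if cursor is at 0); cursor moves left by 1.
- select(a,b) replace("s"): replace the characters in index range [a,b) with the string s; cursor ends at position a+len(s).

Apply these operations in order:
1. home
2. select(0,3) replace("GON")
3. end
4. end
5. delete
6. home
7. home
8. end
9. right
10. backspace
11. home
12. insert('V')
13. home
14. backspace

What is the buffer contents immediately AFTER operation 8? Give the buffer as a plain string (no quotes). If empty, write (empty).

After op 1 (home): buf='VNI' cursor=0
After op 2 (select(0,3) replace("GON")): buf='GON' cursor=3
After op 3 (end): buf='GON' cursor=3
After op 4 (end): buf='GON' cursor=3
After op 5 (delete): buf='GON' cursor=3
After op 6 (home): buf='GON' cursor=0
After op 7 (home): buf='GON' cursor=0
After op 8 (end): buf='GON' cursor=3

Answer: GON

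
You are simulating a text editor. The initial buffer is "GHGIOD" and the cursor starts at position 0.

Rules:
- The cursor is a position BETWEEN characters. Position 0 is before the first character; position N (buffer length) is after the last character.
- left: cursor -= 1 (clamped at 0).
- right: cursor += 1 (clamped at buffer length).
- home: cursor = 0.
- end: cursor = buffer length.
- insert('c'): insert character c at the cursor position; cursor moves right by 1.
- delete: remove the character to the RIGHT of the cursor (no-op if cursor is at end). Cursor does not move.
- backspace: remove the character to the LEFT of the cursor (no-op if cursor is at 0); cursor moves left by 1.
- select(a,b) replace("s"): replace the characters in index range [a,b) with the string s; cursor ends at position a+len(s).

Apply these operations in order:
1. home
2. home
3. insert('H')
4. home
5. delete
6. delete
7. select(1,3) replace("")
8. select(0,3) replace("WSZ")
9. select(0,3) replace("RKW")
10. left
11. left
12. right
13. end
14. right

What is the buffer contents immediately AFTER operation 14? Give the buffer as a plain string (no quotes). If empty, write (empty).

Answer: RKW

Derivation:
After op 1 (home): buf='GHGIOD' cursor=0
After op 2 (home): buf='GHGIOD' cursor=0
After op 3 (insert('H')): buf='HGHGIOD' cursor=1
After op 4 (home): buf='HGHGIOD' cursor=0
After op 5 (delete): buf='GHGIOD' cursor=0
After op 6 (delete): buf='HGIOD' cursor=0
After op 7 (select(1,3) replace("")): buf='HOD' cursor=1
After op 8 (select(0,3) replace("WSZ")): buf='WSZ' cursor=3
After op 9 (select(0,3) replace("RKW")): buf='RKW' cursor=3
After op 10 (left): buf='RKW' cursor=2
After op 11 (left): buf='RKW' cursor=1
After op 12 (right): buf='RKW' cursor=2
After op 13 (end): buf='RKW' cursor=3
After op 14 (right): buf='RKW' cursor=3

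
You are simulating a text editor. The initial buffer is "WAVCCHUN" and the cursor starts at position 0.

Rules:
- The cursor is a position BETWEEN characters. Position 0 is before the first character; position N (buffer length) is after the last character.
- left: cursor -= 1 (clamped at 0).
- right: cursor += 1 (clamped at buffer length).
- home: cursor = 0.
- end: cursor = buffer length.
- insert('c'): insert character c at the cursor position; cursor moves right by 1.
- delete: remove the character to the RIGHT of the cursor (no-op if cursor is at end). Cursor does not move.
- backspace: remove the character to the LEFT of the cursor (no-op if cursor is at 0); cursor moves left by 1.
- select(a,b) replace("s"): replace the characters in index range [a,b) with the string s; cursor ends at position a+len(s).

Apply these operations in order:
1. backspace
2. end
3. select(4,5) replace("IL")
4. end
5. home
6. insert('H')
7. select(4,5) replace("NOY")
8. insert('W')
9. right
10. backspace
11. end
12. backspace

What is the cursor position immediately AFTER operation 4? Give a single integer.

After op 1 (backspace): buf='WAVCCHUN' cursor=0
After op 2 (end): buf='WAVCCHUN' cursor=8
After op 3 (select(4,5) replace("IL")): buf='WAVCILHUN' cursor=6
After op 4 (end): buf='WAVCILHUN' cursor=9

Answer: 9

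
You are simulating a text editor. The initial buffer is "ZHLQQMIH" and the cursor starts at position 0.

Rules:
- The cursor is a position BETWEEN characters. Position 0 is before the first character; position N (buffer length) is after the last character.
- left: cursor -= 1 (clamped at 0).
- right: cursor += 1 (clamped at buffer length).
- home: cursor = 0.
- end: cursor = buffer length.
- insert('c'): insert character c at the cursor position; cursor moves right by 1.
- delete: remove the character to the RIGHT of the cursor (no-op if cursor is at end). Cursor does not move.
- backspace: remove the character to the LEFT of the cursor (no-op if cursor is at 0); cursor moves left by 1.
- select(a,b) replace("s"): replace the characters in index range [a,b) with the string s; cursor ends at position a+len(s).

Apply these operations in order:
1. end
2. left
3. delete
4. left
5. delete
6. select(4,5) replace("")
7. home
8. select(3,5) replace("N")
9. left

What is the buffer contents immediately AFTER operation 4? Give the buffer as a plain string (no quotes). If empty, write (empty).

After op 1 (end): buf='ZHLQQMIH' cursor=8
After op 2 (left): buf='ZHLQQMIH' cursor=7
After op 3 (delete): buf='ZHLQQMI' cursor=7
After op 4 (left): buf='ZHLQQMI' cursor=6

Answer: ZHLQQMI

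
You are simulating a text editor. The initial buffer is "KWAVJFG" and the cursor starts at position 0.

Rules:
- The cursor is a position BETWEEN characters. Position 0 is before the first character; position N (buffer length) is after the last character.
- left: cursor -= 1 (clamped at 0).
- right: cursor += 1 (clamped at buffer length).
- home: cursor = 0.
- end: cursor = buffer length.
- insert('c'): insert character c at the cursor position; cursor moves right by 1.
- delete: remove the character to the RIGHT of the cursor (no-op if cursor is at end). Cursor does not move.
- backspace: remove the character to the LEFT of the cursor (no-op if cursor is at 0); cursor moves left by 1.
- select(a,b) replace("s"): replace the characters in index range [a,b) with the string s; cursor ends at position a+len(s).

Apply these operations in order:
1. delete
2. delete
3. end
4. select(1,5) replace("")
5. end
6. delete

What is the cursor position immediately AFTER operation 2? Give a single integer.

After op 1 (delete): buf='WAVJFG' cursor=0
After op 2 (delete): buf='AVJFG' cursor=0

Answer: 0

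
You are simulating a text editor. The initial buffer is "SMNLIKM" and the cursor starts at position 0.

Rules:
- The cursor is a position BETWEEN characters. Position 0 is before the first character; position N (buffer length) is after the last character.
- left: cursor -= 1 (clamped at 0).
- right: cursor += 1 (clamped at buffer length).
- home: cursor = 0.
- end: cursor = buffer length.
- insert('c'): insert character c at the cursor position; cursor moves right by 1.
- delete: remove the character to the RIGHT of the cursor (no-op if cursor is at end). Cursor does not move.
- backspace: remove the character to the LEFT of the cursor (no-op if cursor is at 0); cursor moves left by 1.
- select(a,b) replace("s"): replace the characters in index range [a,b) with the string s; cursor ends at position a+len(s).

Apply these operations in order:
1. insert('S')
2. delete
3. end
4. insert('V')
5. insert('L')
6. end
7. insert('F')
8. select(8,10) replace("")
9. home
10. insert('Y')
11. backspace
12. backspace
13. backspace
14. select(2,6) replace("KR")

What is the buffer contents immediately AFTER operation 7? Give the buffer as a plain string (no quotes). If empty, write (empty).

Answer: SMNLIKMVLF

Derivation:
After op 1 (insert('S')): buf='SSMNLIKM' cursor=1
After op 2 (delete): buf='SMNLIKM' cursor=1
After op 3 (end): buf='SMNLIKM' cursor=7
After op 4 (insert('V')): buf='SMNLIKMV' cursor=8
After op 5 (insert('L')): buf='SMNLIKMVL' cursor=9
After op 6 (end): buf='SMNLIKMVL' cursor=9
After op 7 (insert('F')): buf='SMNLIKMVLF' cursor=10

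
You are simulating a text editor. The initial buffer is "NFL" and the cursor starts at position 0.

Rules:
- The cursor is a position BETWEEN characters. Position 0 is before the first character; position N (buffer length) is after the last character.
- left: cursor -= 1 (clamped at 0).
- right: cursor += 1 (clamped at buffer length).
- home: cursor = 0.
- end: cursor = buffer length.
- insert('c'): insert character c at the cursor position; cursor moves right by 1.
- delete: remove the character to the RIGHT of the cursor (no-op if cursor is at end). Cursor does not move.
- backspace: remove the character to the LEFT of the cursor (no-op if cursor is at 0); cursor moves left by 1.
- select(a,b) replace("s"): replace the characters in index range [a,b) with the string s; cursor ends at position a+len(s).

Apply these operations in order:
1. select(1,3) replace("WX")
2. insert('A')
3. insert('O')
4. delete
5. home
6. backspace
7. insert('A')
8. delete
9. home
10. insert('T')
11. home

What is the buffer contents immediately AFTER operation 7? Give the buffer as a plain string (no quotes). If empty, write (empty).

Answer: ANWXAO

Derivation:
After op 1 (select(1,3) replace("WX")): buf='NWX' cursor=3
After op 2 (insert('A')): buf='NWXA' cursor=4
After op 3 (insert('O')): buf='NWXAO' cursor=5
After op 4 (delete): buf='NWXAO' cursor=5
After op 5 (home): buf='NWXAO' cursor=0
After op 6 (backspace): buf='NWXAO' cursor=0
After op 7 (insert('A')): buf='ANWXAO' cursor=1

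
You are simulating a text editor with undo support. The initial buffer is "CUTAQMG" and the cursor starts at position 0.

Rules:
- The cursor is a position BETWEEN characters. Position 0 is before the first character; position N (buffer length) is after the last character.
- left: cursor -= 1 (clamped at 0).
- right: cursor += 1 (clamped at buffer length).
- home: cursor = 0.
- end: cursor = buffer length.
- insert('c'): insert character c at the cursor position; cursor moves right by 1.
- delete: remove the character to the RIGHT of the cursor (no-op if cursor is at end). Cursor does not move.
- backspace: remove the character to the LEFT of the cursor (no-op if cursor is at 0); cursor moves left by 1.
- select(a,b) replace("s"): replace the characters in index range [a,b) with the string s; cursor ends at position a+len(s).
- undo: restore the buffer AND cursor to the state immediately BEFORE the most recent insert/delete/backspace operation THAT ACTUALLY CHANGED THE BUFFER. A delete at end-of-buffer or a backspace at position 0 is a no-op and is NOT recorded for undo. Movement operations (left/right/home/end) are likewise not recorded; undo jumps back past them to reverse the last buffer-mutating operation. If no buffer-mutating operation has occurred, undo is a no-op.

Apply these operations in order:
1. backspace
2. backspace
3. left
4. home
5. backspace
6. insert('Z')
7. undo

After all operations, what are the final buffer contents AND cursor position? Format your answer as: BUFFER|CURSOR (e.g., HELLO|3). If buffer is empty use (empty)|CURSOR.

After op 1 (backspace): buf='CUTAQMG' cursor=0
After op 2 (backspace): buf='CUTAQMG' cursor=0
After op 3 (left): buf='CUTAQMG' cursor=0
After op 4 (home): buf='CUTAQMG' cursor=0
After op 5 (backspace): buf='CUTAQMG' cursor=0
After op 6 (insert('Z')): buf='ZCUTAQMG' cursor=1
After op 7 (undo): buf='CUTAQMG' cursor=0

Answer: CUTAQMG|0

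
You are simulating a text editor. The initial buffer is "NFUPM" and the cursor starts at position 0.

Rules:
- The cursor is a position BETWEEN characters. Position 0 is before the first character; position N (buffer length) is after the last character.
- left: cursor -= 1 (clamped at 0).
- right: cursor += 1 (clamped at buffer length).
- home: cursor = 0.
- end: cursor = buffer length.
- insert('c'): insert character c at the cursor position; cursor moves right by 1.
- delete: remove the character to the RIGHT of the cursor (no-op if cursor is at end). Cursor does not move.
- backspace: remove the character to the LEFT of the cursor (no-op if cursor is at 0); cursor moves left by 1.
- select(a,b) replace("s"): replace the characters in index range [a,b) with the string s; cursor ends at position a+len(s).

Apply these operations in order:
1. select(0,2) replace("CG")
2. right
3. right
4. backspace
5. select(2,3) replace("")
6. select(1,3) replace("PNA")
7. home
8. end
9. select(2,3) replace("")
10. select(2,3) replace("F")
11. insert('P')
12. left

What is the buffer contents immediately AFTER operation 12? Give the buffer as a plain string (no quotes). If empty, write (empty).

Answer: CPFP

Derivation:
After op 1 (select(0,2) replace("CG")): buf='CGUPM' cursor=2
After op 2 (right): buf='CGUPM' cursor=3
After op 3 (right): buf='CGUPM' cursor=4
After op 4 (backspace): buf='CGUM' cursor=3
After op 5 (select(2,3) replace("")): buf='CGM' cursor=2
After op 6 (select(1,3) replace("PNA")): buf='CPNA' cursor=4
After op 7 (home): buf='CPNA' cursor=0
After op 8 (end): buf='CPNA' cursor=4
After op 9 (select(2,3) replace("")): buf='CPA' cursor=2
After op 10 (select(2,3) replace("F")): buf='CPF' cursor=3
After op 11 (insert('P')): buf='CPFP' cursor=4
After op 12 (left): buf='CPFP' cursor=3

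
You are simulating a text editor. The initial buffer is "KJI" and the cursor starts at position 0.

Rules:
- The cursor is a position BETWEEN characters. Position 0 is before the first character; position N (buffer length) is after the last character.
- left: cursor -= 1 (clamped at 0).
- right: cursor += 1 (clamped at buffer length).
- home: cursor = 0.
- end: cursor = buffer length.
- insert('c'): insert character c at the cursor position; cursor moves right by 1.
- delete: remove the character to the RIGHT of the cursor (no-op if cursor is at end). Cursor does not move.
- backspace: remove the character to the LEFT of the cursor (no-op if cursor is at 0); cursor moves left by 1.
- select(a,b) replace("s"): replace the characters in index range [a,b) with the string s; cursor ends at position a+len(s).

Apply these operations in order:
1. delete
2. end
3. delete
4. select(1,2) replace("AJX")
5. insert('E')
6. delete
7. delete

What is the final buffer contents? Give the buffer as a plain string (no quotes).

Answer: JAJXE

Derivation:
After op 1 (delete): buf='JI' cursor=0
After op 2 (end): buf='JI' cursor=2
After op 3 (delete): buf='JI' cursor=2
After op 4 (select(1,2) replace("AJX")): buf='JAJX' cursor=4
After op 5 (insert('E')): buf='JAJXE' cursor=5
After op 6 (delete): buf='JAJXE' cursor=5
After op 7 (delete): buf='JAJXE' cursor=5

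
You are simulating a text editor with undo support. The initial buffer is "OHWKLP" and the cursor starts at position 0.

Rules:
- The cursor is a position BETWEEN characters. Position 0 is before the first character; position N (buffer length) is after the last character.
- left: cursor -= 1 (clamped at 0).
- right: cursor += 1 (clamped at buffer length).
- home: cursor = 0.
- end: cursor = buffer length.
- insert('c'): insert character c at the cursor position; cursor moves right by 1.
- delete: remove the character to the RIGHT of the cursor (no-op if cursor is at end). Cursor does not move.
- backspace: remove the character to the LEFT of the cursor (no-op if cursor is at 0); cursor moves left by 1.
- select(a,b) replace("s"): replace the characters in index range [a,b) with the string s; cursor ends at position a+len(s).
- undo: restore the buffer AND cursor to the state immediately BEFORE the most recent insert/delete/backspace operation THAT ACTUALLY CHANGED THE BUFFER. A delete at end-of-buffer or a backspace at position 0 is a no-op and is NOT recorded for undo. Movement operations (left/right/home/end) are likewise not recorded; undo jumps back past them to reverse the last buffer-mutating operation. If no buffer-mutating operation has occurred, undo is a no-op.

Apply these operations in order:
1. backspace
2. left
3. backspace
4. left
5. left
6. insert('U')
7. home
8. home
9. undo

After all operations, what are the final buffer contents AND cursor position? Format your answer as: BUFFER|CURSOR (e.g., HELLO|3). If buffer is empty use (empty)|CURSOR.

Answer: OHWKLP|0

Derivation:
After op 1 (backspace): buf='OHWKLP' cursor=0
After op 2 (left): buf='OHWKLP' cursor=0
After op 3 (backspace): buf='OHWKLP' cursor=0
After op 4 (left): buf='OHWKLP' cursor=0
After op 5 (left): buf='OHWKLP' cursor=0
After op 6 (insert('U')): buf='UOHWKLP' cursor=1
After op 7 (home): buf='UOHWKLP' cursor=0
After op 8 (home): buf='UOHWKLP' cursor=0
After op 9 (undo): buf='OHWKLP' cursor=0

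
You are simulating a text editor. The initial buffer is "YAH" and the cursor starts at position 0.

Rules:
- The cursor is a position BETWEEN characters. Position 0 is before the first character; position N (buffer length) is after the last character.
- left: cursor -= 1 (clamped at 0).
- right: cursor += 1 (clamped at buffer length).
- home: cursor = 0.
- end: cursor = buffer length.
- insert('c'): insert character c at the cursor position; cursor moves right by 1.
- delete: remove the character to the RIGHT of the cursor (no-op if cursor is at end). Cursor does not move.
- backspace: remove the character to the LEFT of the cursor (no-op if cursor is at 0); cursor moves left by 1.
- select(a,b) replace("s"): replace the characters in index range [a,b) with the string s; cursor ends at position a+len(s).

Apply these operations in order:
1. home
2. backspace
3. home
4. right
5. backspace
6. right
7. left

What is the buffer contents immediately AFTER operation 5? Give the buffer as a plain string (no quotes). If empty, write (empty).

After op 1 (home): buf='YAH' cursor=0
After op 2 (backspace): buf='YAH' cursor=0
After op 3 (home): buf='YAH' cursor=0
After op 4 (right): buf='YAH' cursor=1
After op 5 (backspace): buf='AH' cursor=0

Answer: AH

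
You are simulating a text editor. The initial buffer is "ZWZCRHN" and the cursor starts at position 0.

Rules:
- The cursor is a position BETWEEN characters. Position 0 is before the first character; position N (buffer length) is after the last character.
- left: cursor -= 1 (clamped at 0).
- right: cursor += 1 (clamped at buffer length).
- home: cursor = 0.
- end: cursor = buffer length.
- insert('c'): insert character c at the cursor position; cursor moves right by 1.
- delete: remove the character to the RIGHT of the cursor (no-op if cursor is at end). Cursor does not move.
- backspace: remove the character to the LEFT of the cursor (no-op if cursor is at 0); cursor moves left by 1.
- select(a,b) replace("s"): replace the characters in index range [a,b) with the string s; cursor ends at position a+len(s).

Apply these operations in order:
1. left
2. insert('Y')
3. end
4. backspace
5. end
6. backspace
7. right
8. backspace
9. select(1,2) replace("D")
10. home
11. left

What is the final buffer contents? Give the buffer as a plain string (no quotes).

After op 1 (left): buf='ZWZCRHN' cursor=0
After op 2 (insert('Y')): buf='YZWZCRHN' cursor=1
After op 3 (end): buf='YZWZCRHN' cursor=8
After op 4 (backspace): buf='YZWZCRH' cursor=7
After op 5 (end): buf='YZWZCRH' cursor=7
After op 6 (backspace): buf='YZWZCR' cursor=6
After op 7 (right): buf='YZWZCR' cursor=6
After op 8 (backspace): buf='YZWZC' cursor=5
After op 9 (select(1,2) replace("D")): buf='YDWZC' cursor=2
After op 10 (home): buf='YDWZC' cursor=0
After op 11 (left): buf='YDWZC' cursor=0

Answer: YDWZC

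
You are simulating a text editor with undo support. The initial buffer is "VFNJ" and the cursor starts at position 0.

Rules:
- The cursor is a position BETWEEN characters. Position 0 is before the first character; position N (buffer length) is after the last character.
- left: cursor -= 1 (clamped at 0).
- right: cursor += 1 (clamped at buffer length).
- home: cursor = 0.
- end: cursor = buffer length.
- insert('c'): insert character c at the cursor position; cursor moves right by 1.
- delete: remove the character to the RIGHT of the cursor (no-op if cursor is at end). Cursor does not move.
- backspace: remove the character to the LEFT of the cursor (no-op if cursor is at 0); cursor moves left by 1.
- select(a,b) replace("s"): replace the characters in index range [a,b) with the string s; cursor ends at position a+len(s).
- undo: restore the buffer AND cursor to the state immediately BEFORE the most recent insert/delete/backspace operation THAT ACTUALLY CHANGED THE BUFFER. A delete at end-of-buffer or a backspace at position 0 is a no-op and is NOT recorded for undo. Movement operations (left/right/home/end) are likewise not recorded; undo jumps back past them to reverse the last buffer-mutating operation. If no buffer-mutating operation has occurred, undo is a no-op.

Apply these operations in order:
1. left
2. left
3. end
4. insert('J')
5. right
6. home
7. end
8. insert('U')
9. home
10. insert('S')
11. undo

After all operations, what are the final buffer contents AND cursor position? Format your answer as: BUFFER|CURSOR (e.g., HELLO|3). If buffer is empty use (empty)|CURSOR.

Answer: VFNJJU|0

Derivation:
After op 1 (left): buf='VFNJ' cursor=0
After op 2 (left): buf='VFNJ' cursor=0
After op 3 (end): buf='VFNJ' cursor=4
After op 4 (insert('J')): buf='VFNJJ' cursor=5
After op 5 (right): buf='VFNJJ' cursor=5
After op 6 (home): buf='VFNJJ' cursor=0
After op 7 (end): buf='VFNJJ' cursor=5
After op 8 (insert('U')): buf='VFNJJU' cursor=6
After op 9 (home): buf='VFNJJU' cursor=0
After op 10 (insert('S')): buf='SVFNJJU' cursor=1
After op 11 (undo): buf='VFNJJU' cursor=0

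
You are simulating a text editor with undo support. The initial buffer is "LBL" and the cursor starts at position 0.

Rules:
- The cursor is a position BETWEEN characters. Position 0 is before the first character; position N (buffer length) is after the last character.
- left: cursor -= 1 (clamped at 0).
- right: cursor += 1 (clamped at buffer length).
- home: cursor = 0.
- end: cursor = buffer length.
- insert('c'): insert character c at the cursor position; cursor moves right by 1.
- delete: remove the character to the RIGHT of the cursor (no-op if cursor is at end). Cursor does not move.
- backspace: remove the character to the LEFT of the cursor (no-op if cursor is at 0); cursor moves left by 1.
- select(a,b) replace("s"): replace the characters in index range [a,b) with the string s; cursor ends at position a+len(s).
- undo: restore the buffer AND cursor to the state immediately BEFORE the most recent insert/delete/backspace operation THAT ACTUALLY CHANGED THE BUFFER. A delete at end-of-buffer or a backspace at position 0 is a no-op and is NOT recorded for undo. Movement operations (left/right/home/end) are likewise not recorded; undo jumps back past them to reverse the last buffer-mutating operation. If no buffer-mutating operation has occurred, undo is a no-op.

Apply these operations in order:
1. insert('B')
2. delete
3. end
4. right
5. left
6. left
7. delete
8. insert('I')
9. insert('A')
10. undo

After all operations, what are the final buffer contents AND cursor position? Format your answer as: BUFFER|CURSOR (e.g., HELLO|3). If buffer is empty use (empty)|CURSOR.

Answer: BIL|2

Derivation:
After op 1 (insert('B')): buf='BLBL' cursor=1
After op 2 (delete): buf='BBL' cursor=1
After op 3 (end): buf='BBL' cursor=3
After op 4 (right): buf='BBL' cursor=3
After op 5 (left): buf='BBL' cursor=2
After op 6 (left): buf='BBL' cursor=1
After op 7 (delete): buf='BL' cursor=1
After op 8 (insert('I')): buf='BIL' cursor=2
After op 9 (insert('A')): buf='BIAL' cursor=3
After op 10 (undo): buf='BIL' cursor=2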